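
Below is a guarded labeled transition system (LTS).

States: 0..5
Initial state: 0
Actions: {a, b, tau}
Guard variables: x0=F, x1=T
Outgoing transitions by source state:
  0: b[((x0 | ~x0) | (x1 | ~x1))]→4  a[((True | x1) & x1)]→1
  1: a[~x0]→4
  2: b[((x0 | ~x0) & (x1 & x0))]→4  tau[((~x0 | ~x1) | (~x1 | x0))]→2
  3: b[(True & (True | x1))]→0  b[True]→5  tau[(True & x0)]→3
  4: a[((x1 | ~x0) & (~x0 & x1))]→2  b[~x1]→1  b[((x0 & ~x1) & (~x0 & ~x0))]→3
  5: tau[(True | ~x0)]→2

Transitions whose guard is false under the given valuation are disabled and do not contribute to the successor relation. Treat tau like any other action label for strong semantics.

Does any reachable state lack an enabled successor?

Answer: DEADLOCK-FREE

Analysis:
Reachable = {0,1,2,4}
  0: a→1  b→4  [2 out]
  1: a→4  [1 out]
  2: tau→2  [1 out]
  4: a→2  [1 out]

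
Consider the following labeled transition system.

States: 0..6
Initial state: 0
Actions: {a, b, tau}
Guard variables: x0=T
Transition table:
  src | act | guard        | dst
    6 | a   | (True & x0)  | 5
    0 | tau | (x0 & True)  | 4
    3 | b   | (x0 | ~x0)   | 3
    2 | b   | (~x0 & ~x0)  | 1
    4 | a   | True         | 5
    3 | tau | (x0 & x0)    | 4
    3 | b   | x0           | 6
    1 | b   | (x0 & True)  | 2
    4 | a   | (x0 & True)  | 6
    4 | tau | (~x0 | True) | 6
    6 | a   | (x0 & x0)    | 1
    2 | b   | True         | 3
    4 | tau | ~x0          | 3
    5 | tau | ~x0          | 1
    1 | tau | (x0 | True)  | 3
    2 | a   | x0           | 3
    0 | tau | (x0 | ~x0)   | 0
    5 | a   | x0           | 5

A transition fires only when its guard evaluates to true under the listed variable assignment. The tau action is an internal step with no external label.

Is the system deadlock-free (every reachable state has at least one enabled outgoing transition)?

Reach set: {0,1,2,3,4,5,6}
  0: tau→0  tau→4  [2 out]
  1: b→2  tau→3  [2 out]
  2: a→3  b→3  [2 out]
  3: b→3  b→6  tau→4  [3 out]
  4: a→5  a→6  tau→6  [3 out]
  5: a→5  [1 out]
  6: a→1  a→5  [2 out]

Answer: DEADLOCK-FREE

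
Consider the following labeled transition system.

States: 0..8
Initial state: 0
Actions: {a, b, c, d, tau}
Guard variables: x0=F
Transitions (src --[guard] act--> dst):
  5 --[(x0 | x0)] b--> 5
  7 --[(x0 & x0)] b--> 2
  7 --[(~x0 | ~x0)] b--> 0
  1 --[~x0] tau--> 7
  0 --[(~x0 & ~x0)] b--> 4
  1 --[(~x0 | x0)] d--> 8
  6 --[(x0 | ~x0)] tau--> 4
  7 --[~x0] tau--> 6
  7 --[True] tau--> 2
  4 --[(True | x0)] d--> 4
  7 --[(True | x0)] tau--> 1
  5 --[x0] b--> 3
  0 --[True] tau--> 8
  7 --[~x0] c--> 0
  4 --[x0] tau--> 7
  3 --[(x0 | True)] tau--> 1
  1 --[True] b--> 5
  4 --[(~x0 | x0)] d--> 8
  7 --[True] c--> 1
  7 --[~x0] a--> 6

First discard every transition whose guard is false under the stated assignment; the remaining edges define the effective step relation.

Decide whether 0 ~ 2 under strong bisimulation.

Answer: NOT BISIMILAR

Working:
Bisimulation quotient by refinement:
  P[0] = {{0,1,2,3,4,5,6,7,8}}
  P[1] = {{0},{1},{2,5,8},{3,6},{4},{7}}
  P[2] = {{0},{1},{2,5,8},{3},{4},{6},{7}}
7 equivalence class(es) (converged in 3)
[0]={0}  [2]={2,5,8}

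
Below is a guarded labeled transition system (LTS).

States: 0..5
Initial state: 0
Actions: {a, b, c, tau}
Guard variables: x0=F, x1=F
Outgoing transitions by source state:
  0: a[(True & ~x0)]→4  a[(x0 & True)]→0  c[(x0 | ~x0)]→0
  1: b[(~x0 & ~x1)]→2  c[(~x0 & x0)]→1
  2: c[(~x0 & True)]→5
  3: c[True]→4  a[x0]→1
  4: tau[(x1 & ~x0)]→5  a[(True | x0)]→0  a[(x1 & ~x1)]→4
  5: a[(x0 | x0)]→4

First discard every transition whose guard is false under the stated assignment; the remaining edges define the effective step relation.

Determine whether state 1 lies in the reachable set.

Answer: UNREACHABLE

Working:
Guard filter leaves 6 enabled edge(s).
Layer 0: {0}
Layer 1: {4}  cumulative {0,4}
Reach set: {0,4}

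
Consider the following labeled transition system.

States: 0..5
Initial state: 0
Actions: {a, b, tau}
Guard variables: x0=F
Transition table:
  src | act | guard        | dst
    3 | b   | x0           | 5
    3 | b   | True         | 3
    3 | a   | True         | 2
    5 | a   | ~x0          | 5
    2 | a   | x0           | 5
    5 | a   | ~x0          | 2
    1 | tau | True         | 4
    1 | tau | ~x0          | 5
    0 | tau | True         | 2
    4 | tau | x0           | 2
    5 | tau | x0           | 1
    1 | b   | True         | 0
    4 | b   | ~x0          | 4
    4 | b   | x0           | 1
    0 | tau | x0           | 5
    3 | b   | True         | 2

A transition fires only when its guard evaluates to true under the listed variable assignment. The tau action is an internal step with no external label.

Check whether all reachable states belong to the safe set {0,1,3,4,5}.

Answer: INVARIANT VIOLATED at state 2

Working:
Allowed set {0,1,3,4,5}
Reachable = {0,2}
  0: safe
  2: ✗ unsafe
counterexample path to 2: tau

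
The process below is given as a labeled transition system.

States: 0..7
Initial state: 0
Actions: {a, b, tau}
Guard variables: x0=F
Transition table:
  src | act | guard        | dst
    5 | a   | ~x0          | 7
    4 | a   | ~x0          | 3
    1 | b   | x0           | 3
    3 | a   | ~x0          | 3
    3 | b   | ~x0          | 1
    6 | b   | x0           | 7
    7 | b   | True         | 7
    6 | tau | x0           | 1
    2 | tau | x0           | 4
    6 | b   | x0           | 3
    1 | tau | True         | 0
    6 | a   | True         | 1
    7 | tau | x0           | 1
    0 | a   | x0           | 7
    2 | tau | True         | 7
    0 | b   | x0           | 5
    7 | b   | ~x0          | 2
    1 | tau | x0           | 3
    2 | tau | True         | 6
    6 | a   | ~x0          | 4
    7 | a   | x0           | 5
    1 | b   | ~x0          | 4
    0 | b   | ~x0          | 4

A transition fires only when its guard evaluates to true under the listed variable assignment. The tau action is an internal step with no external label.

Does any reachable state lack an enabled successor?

R = {0,1,3,4}
  0: b→4  [deg 1]
  1: b→4  tau→0  [deg 2]
  3: a→3  b→1  [deg 2]
  4: a→3  [deg 1]

Answer: DEADLOCK-FREE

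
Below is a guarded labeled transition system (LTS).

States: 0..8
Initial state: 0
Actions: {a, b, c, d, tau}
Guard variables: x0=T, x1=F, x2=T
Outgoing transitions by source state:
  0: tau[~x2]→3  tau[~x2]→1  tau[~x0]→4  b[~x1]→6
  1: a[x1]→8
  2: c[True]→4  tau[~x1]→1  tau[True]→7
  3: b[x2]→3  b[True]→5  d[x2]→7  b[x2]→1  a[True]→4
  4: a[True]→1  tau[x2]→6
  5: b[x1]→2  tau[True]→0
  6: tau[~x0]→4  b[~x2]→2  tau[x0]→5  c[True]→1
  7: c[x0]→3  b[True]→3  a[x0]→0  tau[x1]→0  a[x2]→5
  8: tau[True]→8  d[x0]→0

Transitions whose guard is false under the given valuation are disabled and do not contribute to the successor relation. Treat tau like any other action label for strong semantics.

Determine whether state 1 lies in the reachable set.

Answer: REACHABLE

Trace:
After dropping false guards: 20 live edges.
L0 = {0}
L1 = {6}  cumulative {0,6}
L2 = {1,5}  cumulative {0,1,5,6}
Reachable = {0,1,5,6}
trace reaching 1: b·c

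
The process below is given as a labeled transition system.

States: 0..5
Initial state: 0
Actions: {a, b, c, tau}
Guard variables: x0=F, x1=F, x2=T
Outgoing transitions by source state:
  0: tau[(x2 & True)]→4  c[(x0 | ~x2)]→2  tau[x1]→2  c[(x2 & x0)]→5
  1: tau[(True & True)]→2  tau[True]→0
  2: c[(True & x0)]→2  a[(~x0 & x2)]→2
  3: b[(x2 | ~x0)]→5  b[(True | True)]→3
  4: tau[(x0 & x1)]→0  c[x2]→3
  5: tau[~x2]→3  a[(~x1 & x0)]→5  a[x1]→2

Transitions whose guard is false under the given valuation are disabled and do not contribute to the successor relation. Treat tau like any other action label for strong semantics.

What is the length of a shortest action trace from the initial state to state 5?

Breadth-first toward 5:
  Layer 0: {0}
  Layer 1: {4}
  Layer 2: {3}
  Layer 3: {5}
depth(5)=3, e.g. tau·c·b

Answer: 3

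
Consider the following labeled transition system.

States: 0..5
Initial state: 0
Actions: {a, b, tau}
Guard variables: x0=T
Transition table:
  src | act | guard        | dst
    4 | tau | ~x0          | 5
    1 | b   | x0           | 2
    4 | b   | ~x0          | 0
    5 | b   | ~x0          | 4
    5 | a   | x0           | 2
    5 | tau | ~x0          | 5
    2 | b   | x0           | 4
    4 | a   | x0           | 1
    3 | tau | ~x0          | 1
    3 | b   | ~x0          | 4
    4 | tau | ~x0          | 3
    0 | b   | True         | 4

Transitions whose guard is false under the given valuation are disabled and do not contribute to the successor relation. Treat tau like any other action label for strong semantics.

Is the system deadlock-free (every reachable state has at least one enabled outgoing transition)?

Reachable = {0,1,2,4}
  0: b→4  [1 out]
  1: b→2  [1 out]
  2: b→4  [1 out]
  4: a→1  [1 out]

Answer: DEADLOCK-FREE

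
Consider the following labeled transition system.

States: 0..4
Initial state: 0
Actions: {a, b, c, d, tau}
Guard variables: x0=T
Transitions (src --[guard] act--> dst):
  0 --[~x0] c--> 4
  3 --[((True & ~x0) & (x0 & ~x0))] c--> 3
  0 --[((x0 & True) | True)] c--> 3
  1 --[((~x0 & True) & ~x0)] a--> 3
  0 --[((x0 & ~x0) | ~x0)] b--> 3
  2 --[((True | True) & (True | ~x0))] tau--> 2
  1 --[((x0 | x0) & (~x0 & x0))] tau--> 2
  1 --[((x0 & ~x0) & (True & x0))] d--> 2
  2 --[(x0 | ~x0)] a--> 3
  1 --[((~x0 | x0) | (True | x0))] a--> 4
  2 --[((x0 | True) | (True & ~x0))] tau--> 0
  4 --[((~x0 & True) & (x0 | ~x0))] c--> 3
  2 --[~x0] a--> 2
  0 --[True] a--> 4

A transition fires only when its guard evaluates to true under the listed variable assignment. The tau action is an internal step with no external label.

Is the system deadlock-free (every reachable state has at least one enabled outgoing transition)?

Answer: DEADLOCK at state 3

Analysis:
Reachable = {0,3,4}
  0: a→4  c→3  [2 out]
  3: ∅  [STUCK]
  4: ∅  [STUCK]
Path to 3: c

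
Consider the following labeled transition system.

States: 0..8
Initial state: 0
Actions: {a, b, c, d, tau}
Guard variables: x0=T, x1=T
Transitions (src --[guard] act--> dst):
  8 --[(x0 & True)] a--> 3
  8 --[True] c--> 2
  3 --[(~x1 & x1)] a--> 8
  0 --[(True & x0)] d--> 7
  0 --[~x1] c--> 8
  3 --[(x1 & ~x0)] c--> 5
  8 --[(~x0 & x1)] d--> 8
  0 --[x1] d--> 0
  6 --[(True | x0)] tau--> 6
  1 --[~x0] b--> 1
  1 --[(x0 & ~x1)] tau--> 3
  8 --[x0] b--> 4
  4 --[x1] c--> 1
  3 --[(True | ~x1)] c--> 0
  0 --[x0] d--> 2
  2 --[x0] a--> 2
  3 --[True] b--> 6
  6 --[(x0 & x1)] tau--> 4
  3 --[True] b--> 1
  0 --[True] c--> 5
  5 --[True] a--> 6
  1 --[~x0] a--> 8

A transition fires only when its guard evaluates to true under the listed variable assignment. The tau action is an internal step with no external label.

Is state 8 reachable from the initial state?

Answer: UNREACHABLE

Trace:
After dropping false guards: 15 live edges.
depth 0: {0}
depth 1: {2,5,7}  now seen {0,2,5,7}
depth 2: {6}  now seen {0,2,5,6,7}
depth 3: {4}  now seen {0,2,4,5,6,7}
depth 4: {1}  now seen {0,1,2,4,5,6,7}
Reachable = {0,1,2,4,5,6,7}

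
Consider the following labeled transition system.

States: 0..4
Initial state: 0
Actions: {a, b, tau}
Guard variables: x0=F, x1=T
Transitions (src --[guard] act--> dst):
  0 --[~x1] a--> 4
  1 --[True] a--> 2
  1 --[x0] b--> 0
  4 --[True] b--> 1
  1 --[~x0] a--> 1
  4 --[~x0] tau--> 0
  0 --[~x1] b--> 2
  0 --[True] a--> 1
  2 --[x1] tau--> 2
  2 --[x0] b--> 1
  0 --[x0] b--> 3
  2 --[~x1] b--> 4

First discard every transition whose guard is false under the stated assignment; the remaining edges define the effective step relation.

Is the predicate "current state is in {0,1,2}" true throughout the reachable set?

Answer: INVARIANT HOLDS

Working:
Safe = {0,1,2}
Reach set: {0,1,2}
  0: safe
  1: safe
  2: safe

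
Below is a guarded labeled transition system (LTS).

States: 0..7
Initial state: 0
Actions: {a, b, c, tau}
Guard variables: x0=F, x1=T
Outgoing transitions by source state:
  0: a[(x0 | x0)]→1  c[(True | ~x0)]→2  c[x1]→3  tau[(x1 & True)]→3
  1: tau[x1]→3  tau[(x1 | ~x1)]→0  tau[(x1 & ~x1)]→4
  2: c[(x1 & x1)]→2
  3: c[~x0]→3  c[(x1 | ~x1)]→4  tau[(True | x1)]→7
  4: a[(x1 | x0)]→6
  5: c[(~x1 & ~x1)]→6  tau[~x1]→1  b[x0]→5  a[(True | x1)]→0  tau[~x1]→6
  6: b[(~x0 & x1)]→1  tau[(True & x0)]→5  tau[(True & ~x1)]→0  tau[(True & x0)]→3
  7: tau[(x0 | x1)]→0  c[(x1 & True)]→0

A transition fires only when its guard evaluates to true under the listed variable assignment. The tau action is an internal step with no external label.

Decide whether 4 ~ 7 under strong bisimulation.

Answer: NOT BISIMILAR

Trace:
Bisimulation quotient by refinement:
  P[0] = {{0,1,2,3,4,5,6,7}}
  P[1] = {{0,3,7},{1},{2},{4,5},{6}}
  P[2] = {{0},{1},{2},{3},{4},{5},{6},{7}}
8 equivalence class(es) (converged in 3)
class of 4: {4}; class of 7: {7}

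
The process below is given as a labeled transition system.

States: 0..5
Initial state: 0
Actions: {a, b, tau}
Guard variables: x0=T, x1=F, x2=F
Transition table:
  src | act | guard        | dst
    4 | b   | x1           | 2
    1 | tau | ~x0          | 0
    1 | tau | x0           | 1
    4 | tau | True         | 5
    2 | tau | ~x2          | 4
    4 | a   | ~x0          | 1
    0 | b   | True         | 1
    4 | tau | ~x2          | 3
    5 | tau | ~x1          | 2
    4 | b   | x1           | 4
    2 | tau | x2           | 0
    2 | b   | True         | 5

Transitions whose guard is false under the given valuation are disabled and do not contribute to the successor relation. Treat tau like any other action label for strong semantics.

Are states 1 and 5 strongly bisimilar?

Answer: NOT BISIMILAR

Working:
Refine partition for ~:
  round 0: {{0,1,2,3,4,5}}
  round 1: {{0},{1,4,5},{2},{3}}
  round 2: {{0},{1},{2},{3},{4},{5}}
6 equivalence class(es) (converged in 3)
class of 1: {1}; class of 5: {5}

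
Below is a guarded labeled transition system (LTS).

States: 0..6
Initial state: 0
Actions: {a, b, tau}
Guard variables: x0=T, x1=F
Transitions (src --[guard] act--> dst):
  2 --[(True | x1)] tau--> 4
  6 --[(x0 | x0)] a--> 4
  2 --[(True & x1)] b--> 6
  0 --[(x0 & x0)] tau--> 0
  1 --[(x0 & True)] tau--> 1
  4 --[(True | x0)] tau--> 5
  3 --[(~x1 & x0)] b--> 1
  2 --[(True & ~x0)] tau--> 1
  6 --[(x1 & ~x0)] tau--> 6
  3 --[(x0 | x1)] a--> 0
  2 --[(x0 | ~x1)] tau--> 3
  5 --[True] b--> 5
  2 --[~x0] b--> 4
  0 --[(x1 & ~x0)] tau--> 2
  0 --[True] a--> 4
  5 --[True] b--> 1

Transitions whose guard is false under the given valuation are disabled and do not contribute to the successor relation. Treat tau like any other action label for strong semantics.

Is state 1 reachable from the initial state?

11 transition(s) survive guard evaluation.
depth 0: {0}
depth 1: {4}  total {0,4}
depth 2: {5}  total {0,4,5}
depth 3: {1}  total {0,1,4,5}
Reach set: {0,1,4,5}
Path to 1: a·tau·b

Answer: REACHABLE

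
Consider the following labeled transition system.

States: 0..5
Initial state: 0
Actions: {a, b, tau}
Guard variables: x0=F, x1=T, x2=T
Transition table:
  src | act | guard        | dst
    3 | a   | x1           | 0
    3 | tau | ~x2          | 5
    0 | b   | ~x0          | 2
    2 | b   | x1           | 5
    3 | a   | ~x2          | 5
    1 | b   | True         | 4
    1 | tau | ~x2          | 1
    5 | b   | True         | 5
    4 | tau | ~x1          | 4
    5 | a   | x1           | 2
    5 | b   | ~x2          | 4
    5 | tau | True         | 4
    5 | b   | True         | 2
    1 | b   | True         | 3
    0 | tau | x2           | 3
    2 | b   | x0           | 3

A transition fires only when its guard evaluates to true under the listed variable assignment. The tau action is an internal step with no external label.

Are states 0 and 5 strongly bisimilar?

Answer: NOT BISIMILAR

Working:
Compute ~ classes (split until stable):
  π0 = {{0,1,2,3,4,5}}
  π1 = {{0},{1,2},{3},{4},{5}}
  π2 = {{0},{1},{2},{3},{4},{5}}
6 equivalence class(es) (converged in 3)
[0]={0}  [5]={5}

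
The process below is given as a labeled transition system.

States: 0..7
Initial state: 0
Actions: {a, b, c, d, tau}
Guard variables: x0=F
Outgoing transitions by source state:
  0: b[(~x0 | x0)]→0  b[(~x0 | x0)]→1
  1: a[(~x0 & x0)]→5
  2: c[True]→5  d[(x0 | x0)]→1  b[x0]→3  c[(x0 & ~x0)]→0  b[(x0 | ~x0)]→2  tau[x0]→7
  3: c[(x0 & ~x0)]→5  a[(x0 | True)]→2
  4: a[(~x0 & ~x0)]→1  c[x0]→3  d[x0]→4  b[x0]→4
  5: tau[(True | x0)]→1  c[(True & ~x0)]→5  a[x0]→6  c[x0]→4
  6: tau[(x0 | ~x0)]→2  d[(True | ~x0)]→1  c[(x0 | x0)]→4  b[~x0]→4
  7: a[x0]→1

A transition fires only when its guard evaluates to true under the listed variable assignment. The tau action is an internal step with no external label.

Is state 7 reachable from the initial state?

11 transition(s) survive guard evaluation.
Layer 0: {0}
Layer 1: {1}  total {0,1}
Reachable = {0,1}

Answer: UNREACHABLE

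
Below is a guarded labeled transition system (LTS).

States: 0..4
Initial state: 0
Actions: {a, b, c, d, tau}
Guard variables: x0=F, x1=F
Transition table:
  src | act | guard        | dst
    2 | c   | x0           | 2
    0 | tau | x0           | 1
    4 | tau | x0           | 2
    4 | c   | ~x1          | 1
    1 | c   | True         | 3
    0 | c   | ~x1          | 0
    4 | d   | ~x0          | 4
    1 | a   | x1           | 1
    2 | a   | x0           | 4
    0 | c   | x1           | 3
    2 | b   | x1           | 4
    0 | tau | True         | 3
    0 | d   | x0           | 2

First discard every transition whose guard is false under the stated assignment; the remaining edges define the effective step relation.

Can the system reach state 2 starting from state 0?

After dropping false guards: 5 live edges.
Layer 0: {0}
Layer 1: {3}  total {0,3}
Reachable = {0,3}

Answer: UNREACHABLE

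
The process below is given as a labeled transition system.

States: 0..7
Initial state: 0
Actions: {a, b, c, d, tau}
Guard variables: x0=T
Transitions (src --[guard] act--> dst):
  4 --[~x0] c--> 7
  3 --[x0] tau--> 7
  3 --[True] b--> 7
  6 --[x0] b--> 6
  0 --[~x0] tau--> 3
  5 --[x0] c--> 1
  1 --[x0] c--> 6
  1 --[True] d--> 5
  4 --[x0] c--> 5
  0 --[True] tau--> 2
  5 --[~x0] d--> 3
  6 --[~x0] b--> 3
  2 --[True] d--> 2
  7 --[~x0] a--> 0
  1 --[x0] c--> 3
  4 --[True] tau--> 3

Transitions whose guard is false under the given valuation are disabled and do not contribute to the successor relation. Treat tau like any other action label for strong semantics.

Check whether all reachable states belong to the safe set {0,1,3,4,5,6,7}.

Answer: INVARIANT VIOLATED at state 2

Analysis:
Inv-set: {0,1,3,4,5,6,7}
R = {0,2}
  0: ok
  2: ✗ unsafe
witness against invariant: tau → 2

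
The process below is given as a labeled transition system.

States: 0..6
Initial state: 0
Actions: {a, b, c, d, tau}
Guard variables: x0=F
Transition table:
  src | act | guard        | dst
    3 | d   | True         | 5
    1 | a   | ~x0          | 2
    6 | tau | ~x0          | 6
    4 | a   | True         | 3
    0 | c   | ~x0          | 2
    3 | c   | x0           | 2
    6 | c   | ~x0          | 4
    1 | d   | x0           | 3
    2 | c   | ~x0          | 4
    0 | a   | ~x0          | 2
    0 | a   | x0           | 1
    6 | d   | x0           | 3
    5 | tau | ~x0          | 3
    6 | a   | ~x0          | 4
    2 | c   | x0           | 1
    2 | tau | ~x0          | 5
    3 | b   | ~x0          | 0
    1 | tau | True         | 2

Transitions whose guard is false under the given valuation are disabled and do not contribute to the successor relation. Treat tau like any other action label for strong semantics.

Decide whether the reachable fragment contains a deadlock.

Answer: DEADLOCK-FREE

Analysis:
R = {0,2,3,4,5}
  0: a→2  c→2  [2 out]
  2: c→4  tau→5  [2 out]
  3: b→0  d→5  [2 out]
  4: a→3  [1 out]
  5: tau→3  [1 out]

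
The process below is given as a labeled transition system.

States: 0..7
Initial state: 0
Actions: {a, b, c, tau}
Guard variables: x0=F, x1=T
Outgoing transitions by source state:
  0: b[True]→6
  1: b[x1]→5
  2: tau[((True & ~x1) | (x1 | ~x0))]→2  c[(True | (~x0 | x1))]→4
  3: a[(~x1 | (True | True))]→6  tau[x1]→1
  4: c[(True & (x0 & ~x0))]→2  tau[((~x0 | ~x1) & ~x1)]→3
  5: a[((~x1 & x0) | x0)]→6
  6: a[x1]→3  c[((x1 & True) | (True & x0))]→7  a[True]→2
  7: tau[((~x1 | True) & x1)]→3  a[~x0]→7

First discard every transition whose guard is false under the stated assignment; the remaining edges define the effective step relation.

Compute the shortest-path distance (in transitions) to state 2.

Answer: 2

Analysis:
Breadth-first toward 2:
  depth 0: {0}
  depth 1: {6}
  depth 2: {2,3,7}
2 enters at depth 2; path b·a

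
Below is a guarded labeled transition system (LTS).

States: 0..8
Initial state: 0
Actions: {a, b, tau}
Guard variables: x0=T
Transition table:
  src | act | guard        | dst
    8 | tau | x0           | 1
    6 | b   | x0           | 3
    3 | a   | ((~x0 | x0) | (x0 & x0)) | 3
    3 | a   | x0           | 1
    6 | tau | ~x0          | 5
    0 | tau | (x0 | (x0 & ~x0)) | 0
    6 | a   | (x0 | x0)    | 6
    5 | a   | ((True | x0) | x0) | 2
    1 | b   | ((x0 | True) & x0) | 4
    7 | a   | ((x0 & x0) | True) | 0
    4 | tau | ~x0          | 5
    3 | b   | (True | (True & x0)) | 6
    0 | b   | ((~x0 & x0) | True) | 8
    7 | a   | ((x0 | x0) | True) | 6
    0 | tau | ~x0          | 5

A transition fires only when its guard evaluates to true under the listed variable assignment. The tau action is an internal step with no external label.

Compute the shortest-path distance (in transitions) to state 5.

Layered search for 5:
  depth 0: {0}
  depth 1: {8}
  depth 2: {1}
  depth 3: {4}
5 never appears.

Answer: UNREACHABLE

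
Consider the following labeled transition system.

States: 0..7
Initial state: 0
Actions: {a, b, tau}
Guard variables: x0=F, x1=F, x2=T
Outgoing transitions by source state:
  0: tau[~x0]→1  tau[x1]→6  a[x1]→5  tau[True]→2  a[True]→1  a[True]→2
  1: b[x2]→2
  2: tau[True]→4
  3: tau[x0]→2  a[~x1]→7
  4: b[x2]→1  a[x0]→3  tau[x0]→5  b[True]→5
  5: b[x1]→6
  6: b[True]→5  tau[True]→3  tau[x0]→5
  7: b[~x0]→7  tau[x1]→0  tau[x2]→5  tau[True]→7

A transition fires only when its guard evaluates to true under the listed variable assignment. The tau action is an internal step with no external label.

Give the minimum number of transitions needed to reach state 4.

Answer: 2

Trace:
Breadth-first toward 4:
  depth 0: {0}
  depth 1: {1,2}
  depth 2: {4}
first hit 4 at d=2 via a·tau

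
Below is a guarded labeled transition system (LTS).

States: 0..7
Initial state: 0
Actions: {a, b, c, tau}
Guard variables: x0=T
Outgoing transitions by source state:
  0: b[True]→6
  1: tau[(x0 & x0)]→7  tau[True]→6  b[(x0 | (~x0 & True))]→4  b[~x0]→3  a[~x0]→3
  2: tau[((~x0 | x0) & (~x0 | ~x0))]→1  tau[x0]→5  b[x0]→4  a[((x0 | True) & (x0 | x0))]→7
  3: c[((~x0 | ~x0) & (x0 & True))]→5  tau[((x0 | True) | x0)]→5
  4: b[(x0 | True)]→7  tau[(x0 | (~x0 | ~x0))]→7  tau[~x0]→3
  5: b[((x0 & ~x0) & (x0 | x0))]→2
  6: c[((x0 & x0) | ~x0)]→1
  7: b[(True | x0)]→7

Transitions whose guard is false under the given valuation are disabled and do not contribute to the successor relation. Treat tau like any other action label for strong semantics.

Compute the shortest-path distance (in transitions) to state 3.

Answer: UNREACHABLE

Trace:
BFS to 3:
  depth 0: {0}
  depth 1: {6}
  depth 2: {1}
  depth 3: {4,7}
3 never appears.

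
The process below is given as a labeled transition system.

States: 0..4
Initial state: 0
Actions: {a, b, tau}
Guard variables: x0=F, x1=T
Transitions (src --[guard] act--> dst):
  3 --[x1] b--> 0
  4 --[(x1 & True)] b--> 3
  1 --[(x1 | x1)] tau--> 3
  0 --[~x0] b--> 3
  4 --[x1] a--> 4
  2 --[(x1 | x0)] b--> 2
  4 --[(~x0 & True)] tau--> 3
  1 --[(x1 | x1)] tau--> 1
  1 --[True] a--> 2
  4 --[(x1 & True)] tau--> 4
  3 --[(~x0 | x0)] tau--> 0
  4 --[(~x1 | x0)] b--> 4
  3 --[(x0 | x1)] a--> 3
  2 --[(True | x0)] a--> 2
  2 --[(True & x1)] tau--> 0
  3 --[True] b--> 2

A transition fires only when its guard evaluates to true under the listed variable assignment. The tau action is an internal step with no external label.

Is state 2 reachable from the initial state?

After dropping false guards: 15 live edges.
L0 = {0}
L1 = {3}  cumulative {0,3}
L2 = {2}  cumulative {0,2,3}
Reachable = {0,2,3}
Path to 2: b·b

Answer: REACHABLE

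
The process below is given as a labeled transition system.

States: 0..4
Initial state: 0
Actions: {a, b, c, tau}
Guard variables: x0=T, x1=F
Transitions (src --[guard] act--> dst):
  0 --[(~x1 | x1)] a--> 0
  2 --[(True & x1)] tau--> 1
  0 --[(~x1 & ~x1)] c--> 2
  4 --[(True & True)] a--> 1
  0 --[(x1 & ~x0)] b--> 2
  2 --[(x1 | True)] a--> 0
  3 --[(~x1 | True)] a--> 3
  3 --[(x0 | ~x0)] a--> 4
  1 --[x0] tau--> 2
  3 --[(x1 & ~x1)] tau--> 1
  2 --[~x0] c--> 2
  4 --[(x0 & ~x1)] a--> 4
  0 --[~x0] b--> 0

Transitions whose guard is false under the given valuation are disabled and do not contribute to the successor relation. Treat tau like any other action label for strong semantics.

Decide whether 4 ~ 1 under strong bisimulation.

Refine partition for ~:
  π0 = {{0,1,2,3,4}}
  π1 = {{0},{1},{2,3,4}}
  π2 = {{0},{1},{2},{3},{4}}
stable after 3 split(s): 5 block(s)
4∈{4}, 1∈{1}

Answer: NOT BISIMILAR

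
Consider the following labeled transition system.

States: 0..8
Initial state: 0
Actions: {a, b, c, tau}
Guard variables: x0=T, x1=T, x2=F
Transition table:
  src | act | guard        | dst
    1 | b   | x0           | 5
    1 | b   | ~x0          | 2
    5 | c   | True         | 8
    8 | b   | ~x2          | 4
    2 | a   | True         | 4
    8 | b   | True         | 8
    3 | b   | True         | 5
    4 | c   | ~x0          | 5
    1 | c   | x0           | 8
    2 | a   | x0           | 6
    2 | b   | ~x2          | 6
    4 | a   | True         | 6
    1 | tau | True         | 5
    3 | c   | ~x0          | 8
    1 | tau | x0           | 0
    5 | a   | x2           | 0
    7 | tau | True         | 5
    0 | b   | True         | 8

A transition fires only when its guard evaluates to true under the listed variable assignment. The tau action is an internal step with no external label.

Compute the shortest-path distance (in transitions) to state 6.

Answer: 3

Analysis:
Layered search for 6:
  depth 0: {0}
  depth 1: {8}
  depth 2: {4}
  depth 3: {6}
depth(6)=3, e.g. b·b·a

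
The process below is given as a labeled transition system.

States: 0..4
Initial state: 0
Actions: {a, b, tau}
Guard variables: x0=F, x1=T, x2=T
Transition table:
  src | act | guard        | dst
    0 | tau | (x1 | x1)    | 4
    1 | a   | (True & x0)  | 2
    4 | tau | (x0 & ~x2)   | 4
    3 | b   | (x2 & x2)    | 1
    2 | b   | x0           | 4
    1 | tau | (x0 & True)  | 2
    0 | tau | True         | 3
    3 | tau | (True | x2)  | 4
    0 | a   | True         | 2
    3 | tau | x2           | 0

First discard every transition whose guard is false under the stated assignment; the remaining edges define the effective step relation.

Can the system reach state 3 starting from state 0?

6 transition(s) survive guard evaluation.
depth 0: {0}
depth 1: {2,3,4}  now seen {0,2,3,4}
depth 2: {1}  now seen {0,1,2,3,4}
Reachable = {0,1,2,3,4}
trace reaching 3: tau

Answer: REACHABLE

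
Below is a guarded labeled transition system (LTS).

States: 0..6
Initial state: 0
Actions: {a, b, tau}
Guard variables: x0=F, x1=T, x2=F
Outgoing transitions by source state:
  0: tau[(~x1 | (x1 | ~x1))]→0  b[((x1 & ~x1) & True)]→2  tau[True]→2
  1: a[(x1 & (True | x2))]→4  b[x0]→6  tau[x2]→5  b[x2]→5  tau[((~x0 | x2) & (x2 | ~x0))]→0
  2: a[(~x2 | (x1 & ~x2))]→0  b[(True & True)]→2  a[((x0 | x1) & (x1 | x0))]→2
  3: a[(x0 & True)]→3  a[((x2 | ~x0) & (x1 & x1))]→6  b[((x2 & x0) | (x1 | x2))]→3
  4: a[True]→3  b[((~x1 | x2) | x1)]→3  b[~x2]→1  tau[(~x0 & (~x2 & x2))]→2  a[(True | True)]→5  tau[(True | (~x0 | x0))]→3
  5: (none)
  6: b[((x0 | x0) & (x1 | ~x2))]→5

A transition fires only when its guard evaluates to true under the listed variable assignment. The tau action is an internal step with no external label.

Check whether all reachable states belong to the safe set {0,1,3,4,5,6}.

Inv-set: {0,1,3,4,5,6}
Reachable = {0,2}
  0: ok
  2: outside
reach 2 via tau — violates

Answer: INVARIANT VIOLATED at state 2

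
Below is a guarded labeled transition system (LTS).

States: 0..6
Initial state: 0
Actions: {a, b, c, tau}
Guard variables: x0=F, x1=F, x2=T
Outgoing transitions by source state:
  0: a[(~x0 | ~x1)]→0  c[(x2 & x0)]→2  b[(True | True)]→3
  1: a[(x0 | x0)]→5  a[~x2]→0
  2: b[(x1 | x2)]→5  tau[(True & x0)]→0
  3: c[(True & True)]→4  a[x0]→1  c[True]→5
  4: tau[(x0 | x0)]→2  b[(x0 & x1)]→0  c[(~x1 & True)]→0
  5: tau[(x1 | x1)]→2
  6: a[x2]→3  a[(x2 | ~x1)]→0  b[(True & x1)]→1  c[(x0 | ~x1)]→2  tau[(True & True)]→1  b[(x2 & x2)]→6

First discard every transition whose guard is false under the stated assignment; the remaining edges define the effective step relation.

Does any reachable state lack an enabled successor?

Answer: DEADLOCK at state 5

Trace:
Reachable = {0,3,4,5}
  0: a→0  b→3  [2 exit(s)]
  3: c→4  c→5  [2 exit(s)]
  4: c→0  [1 exit(s)]
  5: ∅  [STUCK]
trace reaching 5: b·c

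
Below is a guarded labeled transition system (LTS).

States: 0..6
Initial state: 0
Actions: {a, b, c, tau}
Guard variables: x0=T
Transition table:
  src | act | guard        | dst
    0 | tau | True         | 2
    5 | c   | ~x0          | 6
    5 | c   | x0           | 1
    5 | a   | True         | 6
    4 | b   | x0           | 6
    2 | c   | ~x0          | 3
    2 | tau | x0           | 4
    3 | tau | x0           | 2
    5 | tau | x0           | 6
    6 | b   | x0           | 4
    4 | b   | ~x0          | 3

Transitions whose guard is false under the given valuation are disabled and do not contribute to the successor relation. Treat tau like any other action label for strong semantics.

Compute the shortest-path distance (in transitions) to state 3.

Breadth-first toward 3:
  Layer 0: {0}
  Layer 1: {2}
  Layer 2: {4}
  Layer 3: {6}
3 never appears.

Answer: UNREACHABLE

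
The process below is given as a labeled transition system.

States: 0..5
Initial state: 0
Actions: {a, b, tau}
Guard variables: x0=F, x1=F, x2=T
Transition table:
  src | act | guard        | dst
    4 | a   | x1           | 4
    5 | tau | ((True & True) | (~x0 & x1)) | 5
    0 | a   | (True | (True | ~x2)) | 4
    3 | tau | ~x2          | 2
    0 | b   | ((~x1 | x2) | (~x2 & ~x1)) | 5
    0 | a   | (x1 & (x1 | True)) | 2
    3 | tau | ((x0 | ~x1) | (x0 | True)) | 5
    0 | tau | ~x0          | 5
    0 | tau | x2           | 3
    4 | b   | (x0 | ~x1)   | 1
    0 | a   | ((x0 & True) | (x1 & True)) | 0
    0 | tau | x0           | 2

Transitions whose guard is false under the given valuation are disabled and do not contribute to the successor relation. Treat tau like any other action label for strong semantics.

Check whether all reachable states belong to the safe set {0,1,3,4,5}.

Inv-set: {0,1,3,4,5}
R = {0,1,3,4,5}
  0: ✓
  1: ✓
  3: ✓
  4: ✓
  5: ✓

Answer: INVARIANT HOLDS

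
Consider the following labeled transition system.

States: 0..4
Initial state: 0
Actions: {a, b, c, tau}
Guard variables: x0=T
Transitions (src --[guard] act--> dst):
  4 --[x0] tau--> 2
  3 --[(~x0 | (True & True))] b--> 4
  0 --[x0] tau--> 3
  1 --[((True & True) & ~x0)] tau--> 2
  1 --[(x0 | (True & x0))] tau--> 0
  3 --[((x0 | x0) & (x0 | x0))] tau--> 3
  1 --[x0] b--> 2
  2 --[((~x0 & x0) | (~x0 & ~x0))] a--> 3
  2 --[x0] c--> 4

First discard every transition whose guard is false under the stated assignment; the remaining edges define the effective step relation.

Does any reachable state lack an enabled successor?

Answer: DEADLOCK-FREE

Working:
R = {0,2,3,4}
  0: tau→3  [1 out]
  2: c→4  [1 out]
  3: b→4  tau→3  [2 out]
  4: tau→2  [1 out]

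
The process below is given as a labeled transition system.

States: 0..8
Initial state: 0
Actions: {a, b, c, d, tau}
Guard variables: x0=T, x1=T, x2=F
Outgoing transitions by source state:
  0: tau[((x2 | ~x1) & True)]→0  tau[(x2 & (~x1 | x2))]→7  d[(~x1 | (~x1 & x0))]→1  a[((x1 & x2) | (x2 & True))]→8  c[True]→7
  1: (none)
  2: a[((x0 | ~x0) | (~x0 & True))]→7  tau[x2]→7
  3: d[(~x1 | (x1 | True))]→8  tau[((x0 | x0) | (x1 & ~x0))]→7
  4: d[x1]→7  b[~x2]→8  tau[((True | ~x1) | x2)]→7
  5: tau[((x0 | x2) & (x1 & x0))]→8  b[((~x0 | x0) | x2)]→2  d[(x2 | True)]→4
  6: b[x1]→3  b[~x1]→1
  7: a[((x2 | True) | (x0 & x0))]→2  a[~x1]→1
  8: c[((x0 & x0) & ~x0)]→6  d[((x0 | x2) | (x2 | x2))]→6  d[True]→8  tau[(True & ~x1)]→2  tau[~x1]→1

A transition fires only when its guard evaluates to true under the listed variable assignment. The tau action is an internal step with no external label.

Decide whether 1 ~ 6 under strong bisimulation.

Answer: NOT BISIMILAR

Working:
Bisimulation quotient by refinement:
  π0 = {{0,1,2,3,4,5,6,7,8}}
  π1 = {{0},{1},{2,7},{3},{4,5},{6},{8}}
  π2 = {{0},{1},{2,7},{3},{4},{5},{6},{8}}
stable after 3 split(s): 8 block(s)
1∈{1}, 6∈{6}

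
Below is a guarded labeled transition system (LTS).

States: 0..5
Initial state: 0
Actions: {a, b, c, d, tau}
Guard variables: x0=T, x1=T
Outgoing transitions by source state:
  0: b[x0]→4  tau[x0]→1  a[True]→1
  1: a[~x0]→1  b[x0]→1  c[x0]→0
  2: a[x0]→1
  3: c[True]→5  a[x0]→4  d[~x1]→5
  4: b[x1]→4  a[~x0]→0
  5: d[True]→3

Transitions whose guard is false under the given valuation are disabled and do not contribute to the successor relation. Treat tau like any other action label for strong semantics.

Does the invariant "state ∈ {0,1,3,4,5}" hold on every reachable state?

Answer: INVARIANT HOLDS

Working:
Safe = {0,1,3,4,5}
Reach set: {0,1,4}
  0: ok
  1: ok
  4: ok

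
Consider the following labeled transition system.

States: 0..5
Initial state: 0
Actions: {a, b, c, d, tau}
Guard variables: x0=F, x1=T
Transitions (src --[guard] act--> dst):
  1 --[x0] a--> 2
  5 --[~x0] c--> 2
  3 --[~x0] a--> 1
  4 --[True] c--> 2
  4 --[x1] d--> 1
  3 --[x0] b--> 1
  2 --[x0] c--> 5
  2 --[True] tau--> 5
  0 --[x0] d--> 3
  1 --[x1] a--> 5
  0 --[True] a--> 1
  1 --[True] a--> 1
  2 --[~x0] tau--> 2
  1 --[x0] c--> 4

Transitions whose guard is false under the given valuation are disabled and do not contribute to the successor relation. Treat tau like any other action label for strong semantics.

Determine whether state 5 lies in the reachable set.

Guard filter leaves 9 enabled edge(s).
depth 0: {0}
depth 1: {1}  cumulative {0,1}
depth 2: {5}  cumulative {0,1,5}
depth 3: {2}  cumulative {0,1,2,5}
R = {0,1,2,5}
Path to 5: a·a

Answer: REACHABLE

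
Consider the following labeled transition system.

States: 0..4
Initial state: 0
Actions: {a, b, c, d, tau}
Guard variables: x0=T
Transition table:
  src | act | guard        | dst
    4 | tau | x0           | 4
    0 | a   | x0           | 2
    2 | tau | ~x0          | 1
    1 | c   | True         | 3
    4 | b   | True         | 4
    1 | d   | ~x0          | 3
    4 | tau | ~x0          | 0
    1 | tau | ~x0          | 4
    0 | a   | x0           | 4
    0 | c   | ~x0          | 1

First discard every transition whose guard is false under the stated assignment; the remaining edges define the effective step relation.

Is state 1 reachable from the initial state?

Guard filter leaves 5 enabled edge(s).
L0 = {0}
L1 = {2,4}  now seen {0,2,4}
Reachable = {0,2,4}

Answer: UNREACHABLE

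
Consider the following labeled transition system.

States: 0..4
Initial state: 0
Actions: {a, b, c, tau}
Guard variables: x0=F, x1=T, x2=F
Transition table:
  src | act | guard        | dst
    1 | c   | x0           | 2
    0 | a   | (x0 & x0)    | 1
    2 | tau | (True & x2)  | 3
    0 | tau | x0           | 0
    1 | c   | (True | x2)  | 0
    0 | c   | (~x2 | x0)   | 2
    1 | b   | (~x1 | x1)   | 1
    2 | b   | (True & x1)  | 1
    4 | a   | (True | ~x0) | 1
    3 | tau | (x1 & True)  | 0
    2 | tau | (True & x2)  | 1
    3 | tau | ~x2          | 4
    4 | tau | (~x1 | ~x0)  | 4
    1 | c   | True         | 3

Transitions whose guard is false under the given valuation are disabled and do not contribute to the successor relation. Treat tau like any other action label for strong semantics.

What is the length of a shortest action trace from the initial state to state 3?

Breadth-first toward 3:
  depth 0: {0}
  depth 1: {2}
  depth 2: {1}
  depth 3: {3}
depth(3)=3, e.g. c·b·c

Answer: 3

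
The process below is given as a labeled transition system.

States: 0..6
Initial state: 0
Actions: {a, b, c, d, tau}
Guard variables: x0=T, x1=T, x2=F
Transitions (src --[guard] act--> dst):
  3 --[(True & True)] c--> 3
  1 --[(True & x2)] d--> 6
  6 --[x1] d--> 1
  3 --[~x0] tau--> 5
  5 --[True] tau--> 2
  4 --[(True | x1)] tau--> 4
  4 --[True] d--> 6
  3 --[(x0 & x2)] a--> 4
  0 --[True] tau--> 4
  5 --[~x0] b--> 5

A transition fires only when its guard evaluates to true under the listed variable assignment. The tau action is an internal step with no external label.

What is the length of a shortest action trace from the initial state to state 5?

Layered search for 5:
  depth 0: {0}
  depth 1: {4}
  depth 2: {6}
  depth 3: {1}
5 never appears.

Answer: UNREACHABLE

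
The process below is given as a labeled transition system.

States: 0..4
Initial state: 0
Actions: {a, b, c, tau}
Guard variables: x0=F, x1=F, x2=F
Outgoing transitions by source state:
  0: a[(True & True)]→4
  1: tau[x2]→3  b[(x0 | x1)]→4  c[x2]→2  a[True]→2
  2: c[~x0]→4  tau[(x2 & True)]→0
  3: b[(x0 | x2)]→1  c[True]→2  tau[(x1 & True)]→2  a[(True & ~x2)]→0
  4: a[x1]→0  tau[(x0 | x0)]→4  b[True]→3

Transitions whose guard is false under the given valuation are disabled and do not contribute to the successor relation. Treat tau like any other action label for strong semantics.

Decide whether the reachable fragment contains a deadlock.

Reachable = {0,2,3,4}
  0: a→4  [deg 1]
  2: c→4  [deg 1]
  3: a→0  c→2  [deg 2]
  4: b→3  [deg 1]

Answer: DEADLOCK-FREE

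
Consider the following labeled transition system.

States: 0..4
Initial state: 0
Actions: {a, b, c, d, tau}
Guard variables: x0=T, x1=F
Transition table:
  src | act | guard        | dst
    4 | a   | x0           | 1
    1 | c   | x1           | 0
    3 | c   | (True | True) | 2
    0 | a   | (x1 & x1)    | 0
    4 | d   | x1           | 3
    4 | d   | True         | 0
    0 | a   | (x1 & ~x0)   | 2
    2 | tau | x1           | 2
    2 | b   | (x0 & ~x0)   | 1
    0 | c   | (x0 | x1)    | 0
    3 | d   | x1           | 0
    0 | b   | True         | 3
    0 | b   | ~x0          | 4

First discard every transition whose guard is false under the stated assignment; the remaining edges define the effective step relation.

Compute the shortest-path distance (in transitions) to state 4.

Answer: UNREACHABLE

Trace:
Layered search for 4:
  Layer 0: {0}
  Layer 1: {3}
  Layer 2: {2}
4 never appears.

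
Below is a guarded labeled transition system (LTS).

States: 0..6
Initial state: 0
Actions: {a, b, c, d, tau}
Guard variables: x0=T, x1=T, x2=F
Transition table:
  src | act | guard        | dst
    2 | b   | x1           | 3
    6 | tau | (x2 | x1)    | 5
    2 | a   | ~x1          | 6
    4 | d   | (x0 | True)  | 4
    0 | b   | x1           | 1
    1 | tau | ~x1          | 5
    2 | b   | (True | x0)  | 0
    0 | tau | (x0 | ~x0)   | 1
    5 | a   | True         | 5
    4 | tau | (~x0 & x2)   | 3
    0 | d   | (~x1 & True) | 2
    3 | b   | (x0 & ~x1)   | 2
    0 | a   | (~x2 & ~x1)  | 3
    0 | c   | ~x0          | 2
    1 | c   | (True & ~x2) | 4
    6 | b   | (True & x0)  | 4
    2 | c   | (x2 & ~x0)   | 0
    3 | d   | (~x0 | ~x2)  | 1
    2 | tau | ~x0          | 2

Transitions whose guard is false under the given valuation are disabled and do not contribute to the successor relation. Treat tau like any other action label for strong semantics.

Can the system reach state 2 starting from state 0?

10 transition(s) survive guard evaluation.
depth 0: {0}
depth 1: {1}  cumulative {0,1}
depth 2: {4}  cumulative {0,1,4}
R = {0,1,4}

Answer: UNREACHABLE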